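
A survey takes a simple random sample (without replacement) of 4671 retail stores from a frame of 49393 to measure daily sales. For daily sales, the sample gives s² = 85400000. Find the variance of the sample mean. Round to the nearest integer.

Under SRS without replacement, Var(ȳ) = (1 − f)·s²/n with f = n/N = 4671/49393 = 0.09456806.
Var(ȳ) = (1 − 0.09456806)·85400000/4671 = 0.90543194·18283.023 = 16554.033.

16554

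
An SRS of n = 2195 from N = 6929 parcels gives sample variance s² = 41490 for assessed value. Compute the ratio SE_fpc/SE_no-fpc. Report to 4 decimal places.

0.8266

f = n/N = 2195/6929 = 0.31678453.
SE_no-fpc = √(s²/n) = 4.3476488; SE_fpc = √((1−f)s²/n) = 3.5936295.
Ratio = √(1−f) = 0.82656849.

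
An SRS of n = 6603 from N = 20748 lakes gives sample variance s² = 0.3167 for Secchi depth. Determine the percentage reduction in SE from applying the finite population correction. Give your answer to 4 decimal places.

f = n/N = 6603/20748 = 0.31824754.
SE_no-fpc = √(s²/n) = 0.0069255359; SE_fpc = √((1−f)s²/n) = 0.0057182974.
Ratio = √(1−f) = 0.82568303. Reduction = 100·(1 − 0.82568303) = 17.4317%.

17.4317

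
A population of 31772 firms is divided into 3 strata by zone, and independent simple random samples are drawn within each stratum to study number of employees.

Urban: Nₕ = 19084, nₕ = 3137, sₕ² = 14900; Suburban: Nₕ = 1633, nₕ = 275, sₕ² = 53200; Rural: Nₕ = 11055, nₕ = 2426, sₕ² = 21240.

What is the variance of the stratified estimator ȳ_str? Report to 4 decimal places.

2.6843

Var(ȳ_str) = Σₕ Wₕ²(1 − fₕ)sₕ²/nₕ with Wₕ = Nₕ/N, N = 31772.
Urban: Wₕ = 0.60065466; term = 0.60065466²·(1 − 0.16437854)·14900/3137 = 1.4319605.
Suburban: Wₕ = 0.05139746; term = 0.05139746²·(1 − 0.16840171)·53200/275 = 0.42498714.
Rural: Wₕ = 0.34794788; term = 0.34794788²·(1 − 0.21944821)·21240/2426 = 0.82735867.
Sum = 2.6843063.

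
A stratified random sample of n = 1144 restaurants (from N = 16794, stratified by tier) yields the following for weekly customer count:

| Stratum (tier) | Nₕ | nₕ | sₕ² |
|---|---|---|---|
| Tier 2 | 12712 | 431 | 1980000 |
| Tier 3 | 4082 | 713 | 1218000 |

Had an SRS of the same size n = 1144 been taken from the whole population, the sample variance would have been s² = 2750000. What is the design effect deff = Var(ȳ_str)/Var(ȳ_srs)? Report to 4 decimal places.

1.1724

Var(ȳ_str) = Σ Wₕ²(1−fₕ)sₕ²/nₕ with Wₕ = Nₕ/16794:
  Tier 2: (12712/16794)²·(1−431/12712)·1980000/431 = 2542.888
  Tier 3: (4082/16794)²·(1−713/4082)·1218000/713 = 83.295871
  → Var(ȳ_str) = 2626.1839.
Var(ȳ_srs) = (1 − 1144/16794)·2750000/1144 = 2240.0972.
deff = 2626.1839 / 2240.0972 = 1.1724.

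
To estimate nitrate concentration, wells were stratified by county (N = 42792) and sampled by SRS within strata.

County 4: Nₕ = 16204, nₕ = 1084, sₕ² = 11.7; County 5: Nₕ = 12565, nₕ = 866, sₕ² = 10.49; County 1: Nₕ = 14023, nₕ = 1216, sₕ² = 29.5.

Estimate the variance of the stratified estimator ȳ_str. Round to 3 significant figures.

Var(ȳ_str) = Σₕ Wₕ²(1 − fₕ)sₕ²/nₕ with Wₕ = Nₕ/N, N = 42792.
County 4: Wₕ = 0.37866891; term = 0.37866891²·(1 − 0.06689706)·11.7/1084 = 0.0014441272.
County 5: Wₕ = 0.29362965; term = 0.29362965²·(1 − 0.06892161)·10.49/866 = 9.7239711 × 10^-4.
County 1: Wₕ = 0.32770144; term = 0.32770144²·(1 − 0.08671468)·29.5/1216 = 0.0023793132.
Sum = 0.0047958375.

0.00480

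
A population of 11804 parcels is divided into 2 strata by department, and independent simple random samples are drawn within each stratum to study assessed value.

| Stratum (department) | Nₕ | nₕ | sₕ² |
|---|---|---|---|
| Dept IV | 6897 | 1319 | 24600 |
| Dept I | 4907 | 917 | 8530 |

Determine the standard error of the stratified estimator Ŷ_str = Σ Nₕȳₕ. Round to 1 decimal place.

Var(Ŷ_str) = Σₕ Nₕ²(1 − fₕ)sₕ²/nₕ.
Dept IV: 6897²·(1 − 1319/6897)·24600/1319 = 7.175118 × 10^8.
Dept I: 4907²·(1 − 917/4907)·8530/917 = 1.8212462 × 10^8.
Sum = 8.9963642 × 10^8.
SE = √(8.9963642 × 10^8) = 29993.9.

29993.9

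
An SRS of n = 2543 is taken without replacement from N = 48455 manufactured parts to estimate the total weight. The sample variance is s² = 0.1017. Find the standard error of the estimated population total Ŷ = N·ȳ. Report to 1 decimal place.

Var(Ŷ) = N²·Var(ȳ) = N²·(1 − n/N)·s²/n.
f = 2543/48455 = 0.05248168; Var(ȳ) = 0.94751832·0.1017/2543 = 3.7893281 × 10^-5.
Var(Ŷ) = 48455² · (3.7893281 × 10^-5) = 88969.143.
SE(Ŷ) = √(88969.143) = 298.3.

298.3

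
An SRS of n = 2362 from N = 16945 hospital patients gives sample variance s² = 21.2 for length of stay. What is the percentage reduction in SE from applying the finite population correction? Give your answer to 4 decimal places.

f = n/N = 2362/16945 = 0.13939215.
SE_no-fpc = √(s²/n) = 0.094738823; SE_fpc = √((1−f)s²/n) = 0.087888213.
Ratio = √(1−f) = 0.92768952. Reduction = 100·(1 − 0.92768952) = 7.2310%.

7.2310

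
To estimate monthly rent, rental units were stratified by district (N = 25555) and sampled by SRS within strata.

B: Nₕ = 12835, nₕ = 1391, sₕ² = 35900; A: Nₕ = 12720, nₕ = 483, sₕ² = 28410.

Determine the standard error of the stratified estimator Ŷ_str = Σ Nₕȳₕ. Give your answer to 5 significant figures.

113780

Var(Ŷ_str) = Σₕ Nₕ²(1 − fₕ)sₕ²/nₕ.
B: 12835²·(1 − 1391/12835)·35900/1391 = 3.7908888 × 10^9.
A: 12720²·(1 − 483/12720)·28410/483 = 9.1555866 × 10^9.
Sum = 1.2946475 × 10^10.
SE = √(1.2946475 × 10^10) = 113780.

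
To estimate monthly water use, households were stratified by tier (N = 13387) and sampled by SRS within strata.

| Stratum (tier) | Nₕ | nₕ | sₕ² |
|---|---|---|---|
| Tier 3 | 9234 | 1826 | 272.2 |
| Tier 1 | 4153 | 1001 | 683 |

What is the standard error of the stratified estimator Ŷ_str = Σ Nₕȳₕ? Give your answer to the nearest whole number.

4374

Var(Ŷ_str) = Σₕ Nₕ²(1 − fₕ)sₕ²/nₕ.
Tier 3: 9234²·(1 − 1826/9234)·272.2/1826 = 1.0197136 × 10^7.
Tier 1: 4153²·(1 − 1001/4153)·683/1001 = 8.9317131 × 10^6.
Sum = 1.9128849 × 10^7.
SE = √(1.9128849 × 10^7) = 4374.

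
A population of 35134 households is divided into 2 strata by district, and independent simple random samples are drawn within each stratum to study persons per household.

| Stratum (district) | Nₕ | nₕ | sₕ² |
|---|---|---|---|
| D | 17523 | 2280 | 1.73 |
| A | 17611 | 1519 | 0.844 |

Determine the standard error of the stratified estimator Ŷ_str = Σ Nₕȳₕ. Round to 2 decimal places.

Var(Ŷ_str) = Σₕ Nₕ²(1 − fₕ)sₕ²/nₕ.
D: 17523²·(1 − 2280/17523)·1.73/2280 = 202670.33.
A: 17611²·(1 − 1519/17611)·0.844/1519 = 157463.07.
Sum = 360133.4.
SE = √(360133.4) = 600.11.

600.11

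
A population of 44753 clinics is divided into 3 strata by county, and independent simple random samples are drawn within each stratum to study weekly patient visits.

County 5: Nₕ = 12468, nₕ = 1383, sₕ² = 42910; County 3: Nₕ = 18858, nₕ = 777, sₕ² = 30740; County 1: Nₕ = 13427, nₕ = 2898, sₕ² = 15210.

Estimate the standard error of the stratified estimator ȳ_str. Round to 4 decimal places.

Var(ȳ_str) = Σₕ Wₕ²(1 − fₕ)sₕ²/nₕ with Wₕ = Nₕ/N, N = 44753.
County 5: Wₕ = 0.27859585; term = 0.27859585²·(1 − 0.11092397)·42910/1383 = 2.1410387.
County 3: Wₕ = 0.42137957; term = 0.42137957²·(1 − 0.04120267)·30740/777 = 6.7352949.
County 1: Wₕ = 0.30002458; term = 0.30002458²·(1 − 0.21583377)·15210/2898 = 0.37046965.
Sum = 9.2468033.
SE = √(9.2468033) = 3.0409.

3.0409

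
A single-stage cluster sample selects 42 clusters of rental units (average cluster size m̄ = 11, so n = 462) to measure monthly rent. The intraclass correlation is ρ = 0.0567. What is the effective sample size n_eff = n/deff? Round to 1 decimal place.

294.8

deff = 1 + (11 − 1)·0.0567 = 1 + 0.567 = 1.567.
n_eff = 462 / 1.567 = 294.8.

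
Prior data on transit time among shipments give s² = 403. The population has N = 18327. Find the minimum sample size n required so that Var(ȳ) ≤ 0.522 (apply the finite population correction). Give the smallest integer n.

Without fpc, n₀ = s²/D = 403/0.522 = 772.0307.
With fpc, (1 − n/N)·s²/n ≤ D requires n ≥ n₀/(1 + n₀/N) = 772.0307/(1 + 772.0307/18327) = 740.8233.
Rounding up, n = 741.

741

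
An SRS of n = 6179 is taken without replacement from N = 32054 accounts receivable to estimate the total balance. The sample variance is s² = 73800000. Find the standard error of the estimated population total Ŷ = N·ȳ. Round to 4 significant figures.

Var(Ŷ) = N²·Var(ȳ) = N²·(1 − n/N)·s²/n.
f = 6179/32054 = 0.19276845; Var(ȳ) = 0.80723155·73800000/6179 = 9641.3154.
Var(Ŷ) = 32054² · 9641.3154 = 9.9060555 × 10^12.
SE(Ŷ) = √(9.9060555 × 10^12) = 3.147 × 10^6.

3.147 × 10^6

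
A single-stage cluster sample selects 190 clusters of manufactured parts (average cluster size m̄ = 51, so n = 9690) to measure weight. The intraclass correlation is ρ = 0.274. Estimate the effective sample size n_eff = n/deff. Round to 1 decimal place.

659.2

deff = 1 + (51 − 1)·0.274 = 1 + 13.7 = 14.7.
n_eff = 9690 / 14.7 = 659.2.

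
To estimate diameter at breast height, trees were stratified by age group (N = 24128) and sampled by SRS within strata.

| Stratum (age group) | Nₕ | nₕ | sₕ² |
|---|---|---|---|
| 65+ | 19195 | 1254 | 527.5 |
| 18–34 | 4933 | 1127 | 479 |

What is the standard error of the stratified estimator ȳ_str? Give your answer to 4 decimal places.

Var(ȳ_str) = Σₕ Wₕ²(1 − fₕ)sₕ²/nₕ with Wₕ = Nₕ/N, N = 24128.
65+: Wₕ = 0.79554874; term = 0.79554874²·(1 − 0.06532951)·527.5/1254 = 0.24883819.
18–34: Wₕ = 0.20445126; term = 0.20445126²·(1 − 0.22846138)·479/1127 = 0.013707203.
Sum = 0.26254539.
SE = √(0.26254539) = 0.5124.

0.5124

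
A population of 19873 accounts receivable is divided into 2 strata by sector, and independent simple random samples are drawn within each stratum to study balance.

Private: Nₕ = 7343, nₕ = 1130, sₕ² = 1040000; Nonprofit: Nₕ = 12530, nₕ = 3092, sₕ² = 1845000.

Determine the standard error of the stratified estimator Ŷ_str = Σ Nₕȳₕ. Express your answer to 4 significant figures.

335500

Var(Ŷ_str) = Σₕ Nₕ²(1 − fₕ)sₕ²/nₕ.
Private: 7343²·(1 − 1130/7343)·1040000/1130 = 4.1988444 × 10^10.
Nonprofit: 12530²·(1 − 3092/12530)·1845000/3092 = 7.056477 × 10^10.
Sum = 1.1255321 × 10^11.
SE = √(1.1255321 × 10^11) = 335500.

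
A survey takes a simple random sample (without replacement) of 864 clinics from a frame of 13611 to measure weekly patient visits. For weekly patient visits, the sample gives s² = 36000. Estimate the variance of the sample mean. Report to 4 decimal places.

Under SRS without replacement, Var(ȳ) = (1 − f)·s²/n with f = n/N = 864/13611 = 0.06347807.
Var(ȳ) = (1 − 0.06347807)·36000/864 = 0.93652193·41.666667 = 39.021747.

39.0217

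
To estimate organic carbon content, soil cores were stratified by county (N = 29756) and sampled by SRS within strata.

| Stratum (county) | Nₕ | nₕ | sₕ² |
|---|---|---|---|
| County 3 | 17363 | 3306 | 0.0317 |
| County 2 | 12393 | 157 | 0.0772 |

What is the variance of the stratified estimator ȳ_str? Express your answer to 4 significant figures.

8.686 × 10^-5

Var(ȳ_str) = Σₕ Wₕ²(1 − fₕ)sₕ²/nₕ with Wₕ = Nₕ/N, N = 29756.
County 3: Wₕ = 0.58351257; term = 0.58351257²·(1 − 0.19040488)·0.0317/3306 = 2.6431677 × 10^-6.
County 2: Wₕ = 0.41648743; term = 0.41648743²·(1 − 0.01266844)·0.0772/157 = 8.4214033 × 10^-5.
Sum = 8.6857201 × 10^-5.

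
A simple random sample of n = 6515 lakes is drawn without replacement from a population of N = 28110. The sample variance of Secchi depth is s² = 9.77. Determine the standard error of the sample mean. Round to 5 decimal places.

0.03394

Under SRS without replacement, Var(ȳ) = (1 − f)·s²/n with f = n/N = 6515/28110 = 0.23176805.
Var(ȳ) = (1 − 0.23176805)·9.77/6515 = 0.76823195·0.0014996163 = 0.0011520531.
SE(ȳ) = √(0.0011520531) = 0.03394.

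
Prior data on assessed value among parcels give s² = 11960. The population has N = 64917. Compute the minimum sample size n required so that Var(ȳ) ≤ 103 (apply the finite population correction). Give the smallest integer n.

Without fpc, n₀ = s²/D = 11960/103 = 116.1165.
With fpc, (1 − n/N)·s²/n ≤ D requires n ≥ n₀/(1 + n₀/N) = 116.1165/(1 + 116.1165/64917) = 115.9092.
Rounding up, n = 116.

116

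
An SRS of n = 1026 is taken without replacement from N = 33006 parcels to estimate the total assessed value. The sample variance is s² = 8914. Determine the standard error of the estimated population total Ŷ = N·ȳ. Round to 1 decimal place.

95763.1

Var(Ŷ) = N²·Var(ȳ) = N²·(1 − n/N)·s²/n.
f = 1026/33006 = 0.03108526; Var(ȳ) = 0.96891474·8914/1026 = 8.4180371.
Var(Ŷ) = 33006² · 8.4180371 = 9.1705762 × 10^9.
SE(Ŷ) = √(9.1705762 × 10^9) = 95763.1.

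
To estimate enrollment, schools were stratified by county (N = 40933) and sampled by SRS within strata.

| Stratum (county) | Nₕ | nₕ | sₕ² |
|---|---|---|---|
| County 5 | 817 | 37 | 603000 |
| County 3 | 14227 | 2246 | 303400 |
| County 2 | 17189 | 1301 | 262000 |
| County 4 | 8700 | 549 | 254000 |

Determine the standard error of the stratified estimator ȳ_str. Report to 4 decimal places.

Var(ȳ_str) = Σₕ Wₕ²(1 − fₕ)sₕ²/nₕ with Wₕ = Nₕ/N, N = 40933.
County 5: Wₕ = 0.01995945; term = 0.01995945²·(1 − 0.04528764)·603000/37 = 6.1984785.
County 3: Wₕ = 0.34756798; term = 0.34756798²·(1 − 0.15786884)·303400/2246 = 13.742479.
County 2: Wₕ = 0.41993013; term = 0.41993013²·(1 − 0.07568794)·262000/1301 = 32.824392.
County 4: Wₕ = 0.21254245; term = 0.21254245²·(1 − 0.06310345)·254000/549 = 19.581428.
Sum = 72.346778.
SE = √(72.346778) = 8.5057.

8.5057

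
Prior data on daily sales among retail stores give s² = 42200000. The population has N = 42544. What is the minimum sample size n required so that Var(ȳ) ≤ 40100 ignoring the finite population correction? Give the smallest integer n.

Without fpc, n₀ = s²/D = 42200000/40100 = 1052.3691.
Rounding up, n = 1053.

1053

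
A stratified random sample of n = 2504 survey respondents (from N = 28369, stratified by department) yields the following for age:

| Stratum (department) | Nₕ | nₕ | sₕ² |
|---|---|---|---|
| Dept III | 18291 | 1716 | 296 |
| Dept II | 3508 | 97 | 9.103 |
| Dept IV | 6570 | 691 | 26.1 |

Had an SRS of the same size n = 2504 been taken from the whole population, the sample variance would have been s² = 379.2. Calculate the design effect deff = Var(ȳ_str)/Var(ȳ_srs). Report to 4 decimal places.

0.4939

Var(ȳ_str) = Σ Wₕ²(1−fₕ)sₕ²/nₕ with Wₕ = Nₕ/28369:
  Dept III: (18291/28369)²·(1−1716/18291)·296/1716 = 0.064979649
  Dept II: (3508/28369)²·(1−97/3508)·9.103/97 = 0.0013952951
  Dept IV: (6570/28369)²·(1−691/6570)·26.1/691 = 0.0018127722
  → Var(ȳ_str) = 0.068187716.
Var(ȳ_srs) = (1 − 2504/28369)·379.2/2504 = 0.138071.
deff = 0.068187716 / 0.138071 = 0.4939.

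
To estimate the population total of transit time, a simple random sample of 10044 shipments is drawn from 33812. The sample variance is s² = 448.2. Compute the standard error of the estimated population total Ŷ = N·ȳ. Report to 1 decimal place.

5988.4

Var(Ŷ) = N²·Var(ȳ) = N²·(1 − n/N)·s²/n.
f = 10044/33812 = 0.29705430; Var(ȳ) = 0.70294570·448.2/10044 = 0.031368007.
Var(Ŷ) = 33812² · 0.031368007 = 3.5861516 × 10^7.
SE(Ŷ) = √(3.5861516 × 10^7) = 5988.4.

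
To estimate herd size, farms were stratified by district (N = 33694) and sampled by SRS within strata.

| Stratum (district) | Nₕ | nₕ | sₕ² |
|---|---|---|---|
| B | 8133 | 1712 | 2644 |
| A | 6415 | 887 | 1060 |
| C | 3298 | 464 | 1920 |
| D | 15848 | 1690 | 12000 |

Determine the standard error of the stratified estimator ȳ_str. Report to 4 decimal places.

Var(ȳ_str) = Σₕ Wₕ²(1 − fₕ)sₕ²/nₕ with Wₕ = Nₕ/N, N = 33694.
B: Wₕ = 0.24137829; term = 0.24137829²·(1 − 0.21050043)·2644/1712 = 0.071040497.
A: Wₕ = 0.19038998; term = 0.19038998²·(1 − 0.13826968)·1060/887 = 0.037328608.
C: Wₕ = 0.09788093; term = 0.09788093²·(1 − 0.14069133)·1920/464 = 0.034066585.
D: Wₕ = 0.47035080; term = 0.47035080²·(1 − 0.10663806)·12000/1690 = 1.4033493.
Sum = 1.545785.
SE = √(1.545785) = 1.2433.

1.2433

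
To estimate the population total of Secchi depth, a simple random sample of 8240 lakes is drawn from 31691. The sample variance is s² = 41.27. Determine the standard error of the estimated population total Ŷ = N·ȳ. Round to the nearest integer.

1929

Var(Ŷ) = N²·Var(ȳ) = N²·(1 − n/N)·s²/n.
f = 8240/31691 = 0.26001073; Var(ȳ) = 0.73998927·41.27/8240 = 0.0037062327.
Var(Ŷ) = 31691² · 0.0037062327 = 3.7222417 × 10^6.
SE(Ŷ) = √(3.7222417 × 10^6) = 1929.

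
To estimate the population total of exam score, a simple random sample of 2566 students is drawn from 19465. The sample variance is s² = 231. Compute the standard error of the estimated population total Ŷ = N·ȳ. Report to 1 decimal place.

Var(Ŷ) = N²·Var(ȳ) = N²·(1 − n/N)·s²/n.
f = 2566/19465 = 0.13182635; Var(ȳ) = 0.86817365·231/2566 = 0.078155928.
Var(Ŷ) = 19465² · 0.078155928 = 2.9612205 × 10^7.
SE(Ŷ) = √(2.9612205 × 10^7) = 5441.7.

5441.7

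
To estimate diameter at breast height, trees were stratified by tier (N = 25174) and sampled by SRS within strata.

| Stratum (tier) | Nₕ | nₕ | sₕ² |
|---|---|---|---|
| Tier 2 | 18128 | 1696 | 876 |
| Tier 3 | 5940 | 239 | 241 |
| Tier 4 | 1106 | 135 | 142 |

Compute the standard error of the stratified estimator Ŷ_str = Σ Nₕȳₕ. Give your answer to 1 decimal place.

Var(Ŷ_str) = Σₕ Nₕ²(1 − fₕ)sₕ²/nₕ.
Tier 2: 18128²·(1 − 1696/18128)·876/1696 = 1.5385747 × 10^8.
Tier 3: 5940²·(1 − 239/5940)·241/239 = 3.414732 × 10^7.
Tier 4: 1106²·(1 − 135/1106)·142/135 = 1.1296111 × 10^6.
Sum = 1.891344 × 10^8.
SE = √(1.891344 × 10^8) = 13752.6.

13752.6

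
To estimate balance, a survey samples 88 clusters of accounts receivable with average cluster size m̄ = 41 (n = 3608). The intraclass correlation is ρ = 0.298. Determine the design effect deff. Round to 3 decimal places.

12.920

deff = 1 + (41 − 1)·0.298 = 1 + 11.92 = 12.92.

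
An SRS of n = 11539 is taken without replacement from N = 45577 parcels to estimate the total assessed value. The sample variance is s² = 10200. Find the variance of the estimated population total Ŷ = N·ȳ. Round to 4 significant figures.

Var(Ŷ) = N²·Var(ȳ) = N²·(1 − n/N)·s²/n.
f = 11539/45577 = 0.25317594; Var(ȳ) = 0.74682406·10200/11539 = 0.66016166.
Var(Ŷ) = 45577² · 0.66016166 = 1.3713293 × 10^9.

1.371 × 10^9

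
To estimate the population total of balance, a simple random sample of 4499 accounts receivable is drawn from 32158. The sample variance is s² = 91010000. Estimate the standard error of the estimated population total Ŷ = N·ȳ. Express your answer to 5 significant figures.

Var(Ŷ) = N²·Var(ȳ) = N²·(1 − n/N)·s²/n.
f = 4499/32158 = 0.13990298; Var(ȳ) = 0.86009702·91010000/4499 = 17398.851.
Var(Ŷ) = 32158² · 17398.851 = 1.7992795 × 10^13.
SE(Ŷ) = √(1.7992795 × 10^13) = 4.2418 × 10^6.

4.2418 × 10^6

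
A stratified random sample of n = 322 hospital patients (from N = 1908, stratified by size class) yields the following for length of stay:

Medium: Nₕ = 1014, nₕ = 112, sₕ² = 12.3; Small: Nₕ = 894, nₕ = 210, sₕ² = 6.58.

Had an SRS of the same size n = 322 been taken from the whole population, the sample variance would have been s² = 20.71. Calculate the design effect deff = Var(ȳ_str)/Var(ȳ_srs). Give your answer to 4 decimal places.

0.6145

Var(ȳ_str) = Σ Wₕ²(1−fₕ)sₕ²/nₕ with Wₕ = Nₕ/1908:
  Medium: (1014/1908)²·(1−112/1014)·12.3/112 = 0.02759147
  Small: (894/1908)²·(1−210/894)·6.58/210 = 0.0052631225
  → Var(ȳ_str) = 0.032854593.
Var(ȳ_srs) = (1 − 322/1908)·20.71/322 = 0.053462472.
deff = 0.032854593 / 0.053462472 = 0.6145.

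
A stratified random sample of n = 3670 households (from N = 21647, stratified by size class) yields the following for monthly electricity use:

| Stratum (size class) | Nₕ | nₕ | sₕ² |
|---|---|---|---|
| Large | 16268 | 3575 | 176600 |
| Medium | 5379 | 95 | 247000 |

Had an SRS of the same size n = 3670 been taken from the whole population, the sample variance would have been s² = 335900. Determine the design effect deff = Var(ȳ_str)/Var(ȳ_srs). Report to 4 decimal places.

2.3612

Var(ȳ_str) = Σ Wₕ²(1−fₕ)sₕ²/nₕ with Wₕ = Nₕ/21647:
  Large: (16268/21647)²·(1−3575/16268)·176600/3575 = 21.767957
  Medium: (5379/21647)²·(1−95/5379)·247000/95 = 157.70384
  → Var(ȳ_str) = 179.4718.
Var(ȳ_srs) = (1 − 3670/21647)·335900/3670 = 76.008724.
deff = 179.4718 / 76.008724 = 2.3612.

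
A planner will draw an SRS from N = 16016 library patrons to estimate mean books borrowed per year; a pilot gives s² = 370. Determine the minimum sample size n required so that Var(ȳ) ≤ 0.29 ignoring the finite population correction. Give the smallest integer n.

Without fpc, n₀ = s²/D = 370/0.29 = 1275.8621.
Rounding up, n = 1276.

1276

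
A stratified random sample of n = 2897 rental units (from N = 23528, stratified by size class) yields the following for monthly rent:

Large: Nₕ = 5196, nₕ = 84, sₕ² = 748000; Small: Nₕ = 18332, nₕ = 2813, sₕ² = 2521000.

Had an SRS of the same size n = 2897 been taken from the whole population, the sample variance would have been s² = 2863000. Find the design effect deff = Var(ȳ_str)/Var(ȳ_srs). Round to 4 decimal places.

Var(ȳ_str) = Σ Wₕ²(1−fₕ)sₕ²/nₕ with Wₕ = Nₕ/23528:
  Large: (5196/23528)²·(1−84/5196)·748000/84 = 427.27972
  Small: (18332/23528)²·(1−2813/18332)·2521000/2813 = 460.58169
  → Var(ȳ_str) = 887.86141.
Var(ȳ_srs) = (1 − 2897/23528)·2863000/2897 = 866.57892.
deff = 887.86141 / 866.57892 = 1.0246.

1.0246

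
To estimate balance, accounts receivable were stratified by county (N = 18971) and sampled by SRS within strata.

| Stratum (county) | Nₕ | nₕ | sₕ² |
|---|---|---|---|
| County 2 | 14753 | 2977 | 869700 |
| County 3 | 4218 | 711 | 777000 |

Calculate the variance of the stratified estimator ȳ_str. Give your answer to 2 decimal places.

Var(ȳ_str) = Σₕ Wₕ²(1 − fₕ)sₕ²/nₕ with Wₕ = Nₕ/N, N = 18971.
County 2: Wₕ = 0.77766064; term = 0.77766064²·(1 − 0.20178947)·869700/2977 = 141.02247.
County 3: Wₕ = 0.22233936; term = 0.22233936²·(1 − 0.16856330)·777000/711 = 44.917266.
Sum = 185.93974.

185.94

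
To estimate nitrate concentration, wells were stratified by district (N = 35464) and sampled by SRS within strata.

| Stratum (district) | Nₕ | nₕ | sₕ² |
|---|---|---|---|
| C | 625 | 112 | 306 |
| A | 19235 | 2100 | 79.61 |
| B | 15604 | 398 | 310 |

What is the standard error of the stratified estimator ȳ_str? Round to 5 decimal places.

Var(ȳ_str) = Σₕ Wₕ²(1 − fₕ)sₕ²/nₕ with Wₕ = Nₕ/N, N = 35464.
C: Wₕ = 0.01762351; term = 0.01762351²·(1 − 0.17920000)·306/112 = 6.9650678 × 10^-4.
A: Wₕ = 0.54238101; term = 0.54238101²·(1 − 0.10917598)·79.61/2100 = 0.0099345727.
B: Wₕ = 0.43999549; term = 0.43999549²·(1 − 0.02550628)·310/398 = 0.14694476.
Sum = 0.15757584.
SE = √(0.15757584) = 0.39696.

0.39696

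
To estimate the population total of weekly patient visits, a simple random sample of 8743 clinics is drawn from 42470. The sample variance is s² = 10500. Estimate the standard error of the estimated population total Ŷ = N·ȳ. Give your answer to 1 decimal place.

Var(Ŷ) = N²·Var(ȳ) = N²·(1 − n/N)·s²/n.
f = 8743/42470 = 0.20586296; Var(ȳ) = 0.79413704·10500/8743 = 0.95372743.
Var(Ŷ) = 42470² · 0.95372743 = 1.720239 × 10^9.
SE(Ŷ) = √(1.720239 × 10^9) = 41475.8.

41475.8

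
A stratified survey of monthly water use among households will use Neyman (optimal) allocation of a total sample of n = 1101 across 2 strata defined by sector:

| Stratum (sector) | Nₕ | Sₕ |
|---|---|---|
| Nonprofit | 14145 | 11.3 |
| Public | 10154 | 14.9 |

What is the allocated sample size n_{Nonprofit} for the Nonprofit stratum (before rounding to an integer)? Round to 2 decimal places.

565.62

Neyman allocation: nₕ = n·NₕSₕ / Σⱼ NⱼSⱼ.
Σ NⱼSⱼ = 14145·11.3 + 10154·14.9 = 311133.1.
n_{Nonprofit} = 1101·14145·11.3 / 311133.1 = 565.62.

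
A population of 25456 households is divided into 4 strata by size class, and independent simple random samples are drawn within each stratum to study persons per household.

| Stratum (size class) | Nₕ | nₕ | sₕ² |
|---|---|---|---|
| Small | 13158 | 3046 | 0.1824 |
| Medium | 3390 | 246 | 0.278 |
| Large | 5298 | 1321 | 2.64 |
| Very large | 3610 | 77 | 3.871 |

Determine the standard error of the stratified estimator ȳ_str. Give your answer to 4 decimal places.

0.0329

Var(ȳ_str) = Σₕ Wₕ²(1 − fₕ)sₕ²/nₕ with Wₕ = Nₕ/N, N = 25456.
Small: Wₕ = 0.51689189; term = 0.51689189²·(1 − 0.23149415)·0.1824/3046 = 1.2295369 × 10^-5.
Medium: Wₕ = 0.13317096; term = 0.13317096²·(1 − 0.07256637)·0.278/246 = 1.8587098 × 10^-5.
Large: Wₕ = 0.20812382; term = 0.20812382²·(1 − 0.24933937)·2.64/1321 = 6.498129 × 10^-5.
Very large: Wₕ = 0.14181332; term = 0.14181332²·(1 − 0.02132964)·3.871/77 = 9.8947075 × 10^-4.
Sum = 0.0010853345.
SE = √(0.0010853345) = 0.0329.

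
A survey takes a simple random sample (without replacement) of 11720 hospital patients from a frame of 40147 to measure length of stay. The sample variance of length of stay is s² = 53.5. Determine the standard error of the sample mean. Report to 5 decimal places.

0.05685

Under SRS without replacement, Var(ȳ) = (1 − f)·s²/n with f = n/N = 11720/40147 = 0.29192717.
Var(ȳ) = (1 − 0.29192717)·53.5/11720 = 0.70807283·0.0045648464 = 0.0032322437.
SE(ȳ) = √(0.0032322437) = 0.05685.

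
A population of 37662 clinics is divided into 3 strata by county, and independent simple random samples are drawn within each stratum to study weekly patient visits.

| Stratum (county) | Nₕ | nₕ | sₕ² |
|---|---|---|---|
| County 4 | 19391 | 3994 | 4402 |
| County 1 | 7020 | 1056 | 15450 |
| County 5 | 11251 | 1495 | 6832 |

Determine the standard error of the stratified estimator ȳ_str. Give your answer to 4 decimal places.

Var(ȳ_str) = Σₕ Wₕ²(1 − fₕ)sₕ²/nₕ with Wₕ = Nₕ/N, N = 37662.
County 4: Wₕ = 0.51486910; term = 0.51486910²·(1 − 0.20597184)·4402/3994 = 0.23199121.
County 1: Wₕ = 0.18639477; term = 0.18639477²·(1 − 0.15042735)·15450/1056 = 0.43184963.
County 5: Wₕ = 0.29873613; term = 0.29873613²·(1 − 0.13287708)·6832/1495 = 0.35364117.
Sum = 1.017482.
SE = √(1.017482) = 1.0087.

1.0087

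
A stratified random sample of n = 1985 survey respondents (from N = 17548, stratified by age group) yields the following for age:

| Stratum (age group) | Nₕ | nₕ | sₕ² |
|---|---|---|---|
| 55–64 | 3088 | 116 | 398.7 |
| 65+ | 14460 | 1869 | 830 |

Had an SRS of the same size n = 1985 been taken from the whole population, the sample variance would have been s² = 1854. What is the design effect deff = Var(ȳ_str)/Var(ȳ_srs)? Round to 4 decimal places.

Var(ȳ_str) = Σ Wₕ²(1−fₕ)sₕ²/nₕ with Wₕ = Nₕ/17548:
  55–64: (3088/17548)²·(1−116/3088)·398.7/116 = 0.10243753
  65+: (14460/17548)²·(1−1869/14460)·830/1869 = 0.26256816
  → Var(ȳ_str) = 0.36500569.
Var(ȳ_srs) = (1 − 1985/17548)·1854/1985 = 0.82835197.
deff = 0.36500569 / 0.82835197 = 0.4406.

0.4406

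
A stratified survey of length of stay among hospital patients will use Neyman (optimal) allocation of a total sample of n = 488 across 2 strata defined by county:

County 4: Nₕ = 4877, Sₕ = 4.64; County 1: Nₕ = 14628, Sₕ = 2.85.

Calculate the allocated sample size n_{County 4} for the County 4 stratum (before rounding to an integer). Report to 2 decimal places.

Neyman allocation: nₕ = n·NₕSₕ / Σⱼ NⱼSⱼ.
Σ NⱼSⱼ = 4877·4.64 + 14628·2.85 = 64319.08.
n_{County 4} = 488·4877·4.64 / 64319.08 = 171.69.

171.69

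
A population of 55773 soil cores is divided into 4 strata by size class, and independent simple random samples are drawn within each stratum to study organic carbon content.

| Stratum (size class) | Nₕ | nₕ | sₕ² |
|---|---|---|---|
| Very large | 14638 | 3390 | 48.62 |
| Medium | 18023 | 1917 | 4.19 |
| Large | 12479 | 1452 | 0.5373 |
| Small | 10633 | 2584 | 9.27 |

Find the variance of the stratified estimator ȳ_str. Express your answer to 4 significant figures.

Var(ȳ_str) = Σₕ Wₕ²(1 − fₕ)sₕ²/nₕ with Wₕ = Nₕ/N, N = 55773.
Very large: Wₕ = 0.26245674; term = 0.26245674²·(1 − 0.23158901)·48.62/3390 = 7.5914423 × 10^-4.
Medium: Wₕ = 0.32314919; term = 0.32314919²·(1 − 0.10636409)·4.19/1917 = 2.0396642 × 10^-4.
Large: Wₕ = 0.22374626; term = 0.22374626²·(1 − 0.11635548)·0.5373/1452 = 1.6369649 × 10^-5.
Small: Wₕ = 0.19064780; term = 0.19064780²·(1 − 0.24301702)·9.27/2584 = 9.87045 × 10^-5.
Sum = 0.0010781848.

0.001078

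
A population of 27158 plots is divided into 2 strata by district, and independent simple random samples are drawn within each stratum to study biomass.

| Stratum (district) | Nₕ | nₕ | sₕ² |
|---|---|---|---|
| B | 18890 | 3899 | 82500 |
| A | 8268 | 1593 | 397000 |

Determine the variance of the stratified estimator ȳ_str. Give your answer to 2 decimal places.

Var(ȳ_str) = Σₕ Wₕ²(1 − fₕ)sₕ²/nₕ with Wₕ = Nₕ/N, N = 27158.
B: Wₕ = 0.69555932; term = 0.69555932²·(1 − 0.20640551)·82500/3899 = 8.1239587.
A: Wₕ = 0.30444068; term = 0.30444068²·(1 − 0.19267054)·397000/1593 = 18.647942.
Sum = 26.771901.

26.77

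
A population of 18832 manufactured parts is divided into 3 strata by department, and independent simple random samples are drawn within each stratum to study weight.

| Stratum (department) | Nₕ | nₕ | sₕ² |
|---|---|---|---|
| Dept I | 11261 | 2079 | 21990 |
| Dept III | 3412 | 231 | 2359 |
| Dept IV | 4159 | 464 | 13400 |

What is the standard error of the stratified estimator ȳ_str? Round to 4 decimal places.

2.1559

Var(ȳ_str) = Σₕ Wₕ²(1 − fₕ)sₕ²/nₕ with Wₕ = Nₕ/N, N = 18832.
Dept I: Wₕ = 0.59797154; term = 0.59797154²·(1 − 0.18461948)·21990/2079 = 3.0838418.
Dept III: Wₕ = 0.18118097; term = 0.18118097²·(1 − 0.06770223)·2359/231 = 0.31253291.
Dept IV: Wₕ = 0.22084749; term = 0.22084749²·(1 − 0.11156528)·13400/464 = 1.2514033.
Sum = 4.647778.
SE = √(4.647778) = 2.1559.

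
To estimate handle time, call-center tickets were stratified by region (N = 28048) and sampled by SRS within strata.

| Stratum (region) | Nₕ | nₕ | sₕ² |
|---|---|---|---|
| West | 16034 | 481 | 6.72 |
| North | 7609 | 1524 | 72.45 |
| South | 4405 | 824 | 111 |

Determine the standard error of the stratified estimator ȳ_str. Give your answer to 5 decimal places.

Var(ȳ_str) = Σₕ Wₕ²(1 − fₕ)sₕ²/nₕ with Wₕ = Nₕ/N, N = 28048.
West: Wₕ = 0.57166286; term = 0.57166286²·(1 − 0.02999875)·6.72/481 = 0.0044287019.
North: Wₕ = 0.27128494; term = 0.27128494²·(1 − 0.20028913)·72.45/1524 = 0.0027979361.
South: Wₕ = 0.15705220; term = 0.15705220²·(1 − 0.18706016)·111/824 = 0.0027011096.
Sum = 0.0099277476.
SE = √(0.0099277476) = 0.09964.

0.09964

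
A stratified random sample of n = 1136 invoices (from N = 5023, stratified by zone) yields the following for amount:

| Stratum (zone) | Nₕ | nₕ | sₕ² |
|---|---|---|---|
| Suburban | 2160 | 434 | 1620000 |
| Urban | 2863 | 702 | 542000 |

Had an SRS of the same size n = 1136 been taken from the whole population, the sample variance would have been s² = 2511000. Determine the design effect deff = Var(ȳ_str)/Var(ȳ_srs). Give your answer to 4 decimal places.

Var(ȳ_str) = Σ Wₕ²(1−fₕ)sₕ²/nₕ with Wₕ = Nₕ/5023:
  Suburban: (2160/5023)²·(1−434/2160)·1620000/434 = 551.5609
  Urban: (2863/5023)²·(1−702/2863)·542000/702 = 189.32673
  → Var(ȳ_str) = 740.88763.
Var(ȳ_srs) = (1 − 1136/5023)·2511000/1136 = 1710.4869.
deff = 740.88763 / 1710.4869 = 0.4331.

0.4331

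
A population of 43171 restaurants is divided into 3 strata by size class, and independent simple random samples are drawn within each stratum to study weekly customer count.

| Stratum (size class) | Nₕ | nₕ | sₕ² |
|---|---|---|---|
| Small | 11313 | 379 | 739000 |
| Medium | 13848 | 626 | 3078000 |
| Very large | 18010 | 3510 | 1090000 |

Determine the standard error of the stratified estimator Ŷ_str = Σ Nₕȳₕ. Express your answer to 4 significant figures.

1.106 × 10^6

Var(Ŷ_str) = Σₕ Nₕ²(1 − fₕ)sₕ²/nₕ.
Small: 11313²·(1 − 379/11313)·739000/379 = 2.4119155 × 10^11.
Medium: 13848²·(1 − 626/13848)·3078000/626 = 9.0028184 × 10^11.
Very large: 18010²·(1 − 3510/18010)·1090000/3510 = 8.1096311 × 10^10.
Sum = 1.2225697 × 10^12.
SE = √(1.2225697 × 10^12) = 1.106 × 10^6.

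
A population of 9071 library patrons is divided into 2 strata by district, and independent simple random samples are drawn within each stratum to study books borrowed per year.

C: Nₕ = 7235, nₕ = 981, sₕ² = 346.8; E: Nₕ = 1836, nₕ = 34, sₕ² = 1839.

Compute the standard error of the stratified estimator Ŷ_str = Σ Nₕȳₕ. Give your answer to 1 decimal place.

13962.3

Var(Ŷ_str) = Σₕ Nₕ²(1 − fₕ)sₕ²/nₕ.
C: 7235²·(1 − 981/7235)·346.8/981 = 1.5995819 × 10^7.
E: 1836²·(1 − 34/1836)·1839/34 = 1.7894941 × 10^8.
Sum = 1.9494523 × 10^8.
SE = √(1.9494523 × 10^8) = 13962.3.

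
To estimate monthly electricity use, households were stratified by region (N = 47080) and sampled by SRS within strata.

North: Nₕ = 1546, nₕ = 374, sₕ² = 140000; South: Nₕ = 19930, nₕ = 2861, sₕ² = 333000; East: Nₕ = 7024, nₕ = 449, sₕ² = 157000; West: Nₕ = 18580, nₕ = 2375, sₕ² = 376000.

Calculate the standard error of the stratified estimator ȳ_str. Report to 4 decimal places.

6.8528

Var(ȳ_str) = Σₕ Wₕ²(1 − fₕ)sₕ²/nₕ with Wₕ = Nₕ/N, N = 47080.
North: Wₕ = 0.03283772; term = 0.03283772²·(1 − 0.24191462)·140000/374 = 0.30599944.
South: Wₕ = 0.42332201; term = 0.42332201²·(1 − 0.14355243)·333000/2861 = 17.863594.
East: Wₕ = 0.14919286; term = 0.14919286²·(1 − 0.06392369)·157000/449 = 7.2855218.
West: Wₕ = 0.39464741; term = 0.39464741²·(1 − 0.12782562)·376000/2375 = 21.505328.
Sum = 46.960443.
SE = √(46.960443) = 6.8528.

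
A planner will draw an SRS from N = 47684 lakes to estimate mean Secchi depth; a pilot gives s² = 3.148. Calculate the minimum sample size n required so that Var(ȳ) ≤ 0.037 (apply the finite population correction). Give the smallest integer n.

85

Without fpc, n₀ = s²/D = 3.148/0.037 = 85.0811.
With fpc, (1 − n/N)·s²/n ≤ D requires n ≥ n₀/(1 + n₀/N) = 85.0811/(1 + 85.0811/47684) = 84.9296.
Rounding up, n = 85.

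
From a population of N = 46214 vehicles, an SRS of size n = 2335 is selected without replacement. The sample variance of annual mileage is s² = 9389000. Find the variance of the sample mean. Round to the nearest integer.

Under SRS without replacement, Var(ȳ) = (1 − f)·s²/n with f = n/N = 2335/46214 = 0.05052581.
Var(ȳ) = (1 − 0.05052581)·9389000/2335 = 0.94947419·4020.985 = 3817.8215.

3818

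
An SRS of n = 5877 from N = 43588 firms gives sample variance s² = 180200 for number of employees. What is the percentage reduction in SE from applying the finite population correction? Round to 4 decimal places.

f = n/N = 5877/43588 = 0.13483069.
SE_no-fpc = √(s²/n) = 5.5373191; SE_fpc = √((1−f)s²/n) = 5.1505084.
Ratio = √(1−f) = 0.93014478. Reduction = 100·(1 − 0.93014478) = 6.9855%.

6.9855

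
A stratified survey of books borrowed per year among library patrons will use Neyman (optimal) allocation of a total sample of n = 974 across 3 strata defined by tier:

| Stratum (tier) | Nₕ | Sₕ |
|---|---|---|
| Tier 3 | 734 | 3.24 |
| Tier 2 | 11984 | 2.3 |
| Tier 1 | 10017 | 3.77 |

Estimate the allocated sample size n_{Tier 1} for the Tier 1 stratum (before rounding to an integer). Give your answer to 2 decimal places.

543.27

Neyman allocation: nₕ = n·NₕSₕ / Σⱼ NⱼSⱼ.
Σ NⱼSⱼ = 734·3.24 + 11984·2.3 + 10017·3.77 = 67705.45.
n_{Tier 1} = 974·10017·3.77 / 67705.45 = 543.27.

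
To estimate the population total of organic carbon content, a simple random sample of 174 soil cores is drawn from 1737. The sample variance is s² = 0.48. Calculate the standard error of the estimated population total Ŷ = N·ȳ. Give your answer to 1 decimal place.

Var(Ŷ) = N²·Var(ȳ) = N²·(1 − n/N)·s²/n.
f = 174/1737 = 0.10017271; Var(ȳ) = 0.89982729·0.48/174 = 0.0024822822.
Var(Ŷ) = 1737² · 0.0024822822 = 7489.4649.
SE(Ŷ) = √(7489.4649) = 86.5.

86.5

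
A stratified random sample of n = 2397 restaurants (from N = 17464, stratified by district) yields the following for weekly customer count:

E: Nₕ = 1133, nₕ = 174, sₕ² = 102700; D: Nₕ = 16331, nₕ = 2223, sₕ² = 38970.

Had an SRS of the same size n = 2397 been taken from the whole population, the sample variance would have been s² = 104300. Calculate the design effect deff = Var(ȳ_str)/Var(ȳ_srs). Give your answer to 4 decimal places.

Var(ȳ_str) = Σ Wₕ²(1−fₕ)sₕ²/nₕ with Wₕ = Nₕ/17464:
  E: (1133/17464)²·(1−174/1133)·102700/174 = 2.102724
  D: (16331/17464)²·(1−2223/16331)·38970/2223 = 13.242858
  → Var(ȳ_str) = 15.345582.
Var(ȳ_srs) = (1 − 2397/17464)·104300/2397 = 37.540438.
deff = 15.345582 / 37.540438 = 0.4088.

0.4088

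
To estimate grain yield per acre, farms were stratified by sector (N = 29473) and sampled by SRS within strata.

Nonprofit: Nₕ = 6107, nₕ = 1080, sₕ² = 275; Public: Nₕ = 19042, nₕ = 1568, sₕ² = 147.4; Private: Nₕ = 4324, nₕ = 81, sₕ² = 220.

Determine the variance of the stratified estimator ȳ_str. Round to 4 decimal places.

Var(ȳ_str) = Σₕ Wₕ²(1 − fₕ)sₕ²/nₕ with Wₕ = Nₕ/N, N = 29473.
Nonprofit: Wₕ = 0.20720660; term = 0.20720660²·(1 − 0.17684624)·275/1080 = 0.0089990581.
Public: Wₕ = 0.64608286; term = 0.64608286²·(1 − 0.08234429)·147.4/1568 = 0.036008715.
Private: Wₕ = 0.14671055; term = 0.14671055²·(1 − 0.01873265)·220/81 = 0.057365092.
Sum = 0.10237287.

0.1024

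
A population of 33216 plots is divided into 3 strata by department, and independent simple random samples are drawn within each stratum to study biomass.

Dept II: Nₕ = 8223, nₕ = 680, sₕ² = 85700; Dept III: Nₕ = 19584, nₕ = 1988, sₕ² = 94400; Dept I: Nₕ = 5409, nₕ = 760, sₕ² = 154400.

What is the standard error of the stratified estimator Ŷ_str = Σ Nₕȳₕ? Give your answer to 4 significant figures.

171100

Var(Ŷ_str) = Σₕ Nₕ²(1 − fₕ)sₕ²/nₕ.
Dept II: 8223²·(1 − 680/8223)·85700/680 = 7.8171115 × 10^9.
Dept III: 19584²·(1 − 1988/19584)·94400/1988 = 1.6363303 × 10^10.
Dept I: 5409²·(1 − 760/5409)·154400/760 = 5.108698 × 10^9.
Sum = 2.9289113 × 10^10.
SE = √(2.9289113 × 10^10) = 171100.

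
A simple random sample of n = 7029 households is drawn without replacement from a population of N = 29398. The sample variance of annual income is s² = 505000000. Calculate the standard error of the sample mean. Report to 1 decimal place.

233.8

Under SRS without replacement, Var(ȳ) = (1 − f)·s²/n with f = n/N = 7029/29398 = 0.23909790.
Var(ȳ) = (1 − 0.23909790)·505000000/7029 = 0.76090210·71845.213 = 54667.173.
SE(ȳ) = √(54667.173) = 233.8.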